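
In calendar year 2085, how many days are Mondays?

53

2085-01-01 is a Monday.
That's 365 days from start to end, counting both.
365 = 7 × 52 + 1, so there are 52 full weeks plus 1 extra day.
Each full week contributes one Monday: 52 so far.
The 1 extra day is Mon — 1 of them qualifies.
Total: 52 + 1 = 53.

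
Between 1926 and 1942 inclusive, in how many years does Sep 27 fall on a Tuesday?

Day of week of September 27 in each year:
1926: Mon, 1927: Tue ✓, 1928: Thu, 1929: Fri, 1930: Sat, 1931: Sun, 1932: Tue ✓, 1933: Wed, 1934: Thu, 1935: Fri, 1936: Sun, 1937: Mon, 1938: Tue ✓, 1939: Wed, 1940: Fri, 1941: Sat, 1942: Sun
Tuesdays: 1927, 1932, 1938.

3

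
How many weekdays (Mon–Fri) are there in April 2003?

22

Apr 1, 2003 is a Tuesday.
That's 30 days from start to end, counting both.
30 = 7 × 4 + 2, so there are 4 full weeks plus 2 extra days.
Each full week contributes 5 weekdays (Mon–Fri): 4 × 5 = 20.
The 2 extra days are Tue, Wed — 2 of them qualify.
Total: 20 + 2 = 22.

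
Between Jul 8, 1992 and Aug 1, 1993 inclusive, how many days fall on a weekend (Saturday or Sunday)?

Jul 8, 1992 is a Wednesday.
From Jul 8, 1992 to Aug 1, 1993 is 390 days inclusive.
390 = 7 × 55 + 5, so there are 55 full weeks plus 5 extra days.
Each full week contributes 2 weekend days (Sat, Sun): 55 × 2 = 110.
The 5 extra days are Wednesday, Thursday, Friday, Saturday, Sunday — 2 of them qualify.
Total: 110 + 2 = 112.

112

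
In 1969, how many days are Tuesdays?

52

Jan 1, 1969 is a Wednesday.
From Jan 1, 1969 to Dec 31, 1969 is 365 days inclusive.
365 = 7 × 52 + 1, so there are 52 full weeks plus 1 extra day.
Each full week contributes one Tuesday: 52 so far.
The 1 extra day is Wed — none qualify.
Total: 52 + 0 = 52.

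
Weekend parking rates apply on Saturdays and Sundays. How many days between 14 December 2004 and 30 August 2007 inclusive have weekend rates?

282

14 December 2004 is a Tuesday.
The range spans 990 days (inclusive of both endpoints).
990 = 7 × 141 + 3, so there are 141 full weeks plus 3 extra days.
Each full week contributes 2 weekend days (Sat, Sun): 141 × 2 = 282.
The 3 extra days are Tue, Wed, Thu — none qualify.
Total: 282 + 0 = 282.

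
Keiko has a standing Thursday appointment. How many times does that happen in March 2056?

Mar 1, 2056 is a Wednesday.
That's 31 days from start to end, counting both.
31 = 7 × 4 + 3, so there are 4 full weeks plus 3 extra days.
Each full week contributes one Thursday: 4 so far.
The 3 extra days are Wed, Thu, Fri — 1 of them qualifies.
Total: 4 + 1 = 5.

5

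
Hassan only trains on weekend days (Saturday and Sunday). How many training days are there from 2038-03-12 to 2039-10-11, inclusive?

2038-03-12 is a Friday.
The range spans 579 days (inclusive of both endpoints).
579 = 7 × 82 + 5, so there are 82 full weeks plus 5 extra days.
Each full week contributes 2 weekend days (Sat, Sun): 82 × 2 = 164.
The 5 extra days are Fri, Sat, Sun, Mon, Tue — 2 of them qualify.
Total: 164 + 2 = 166.

166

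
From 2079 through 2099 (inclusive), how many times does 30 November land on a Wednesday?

2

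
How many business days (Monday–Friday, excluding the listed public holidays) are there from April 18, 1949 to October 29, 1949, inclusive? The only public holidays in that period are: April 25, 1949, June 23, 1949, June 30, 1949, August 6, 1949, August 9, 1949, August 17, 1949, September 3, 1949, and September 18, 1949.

135 business days

April 18, 1949 is a Monday.
From April 18, 1949 to October 29, 1949 is 195 days inclusive.
195 = 7 × 27 + 6, so there are 27 full weeks plus 6 extra days.
Each full week contributes 5 weekdays (Mon–Fri): 27 × 5 = 135.
The 6 extra days are Monday, Tuesday, Wednesday, Thursday, Friday, Saturday — 5 of them qualify.
Total: 135 + 5 = 140.
Holidays: April 25, 1949 (Mon); June 23, 1949 (Thu); June 30, 1949 (Thu); August 6, 1949 (Sat); August 9, 1949 (Tue); August 17, 1949 (Wed); September 3, 1949 (Sat); September 18, 1949 (Sun).
5 of the 8 holidays fall on weekdays; the rest are weekends and were already excluded.
Business days: 140 − 5 = 135.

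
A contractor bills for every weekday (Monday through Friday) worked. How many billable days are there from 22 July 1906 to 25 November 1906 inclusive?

22 July 1906 is a Sunday.
The range spans 127 days (inclusive of both endpoints).
127 = 7 × 18 + 1, so there are 18 full weeks plus 1 extra day.
Each full week contributes 5 weekdays (Mon–Fri): 18 × 5 = 90.
The 1 extra day is Sunday — none qualify.
Total: 90 + 0 = 90.

90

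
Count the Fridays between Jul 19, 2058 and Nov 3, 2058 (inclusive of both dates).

16

Jul 19, 2058 is a Friday.
From Jul 19, 2058 to Nov 3, 2058 is 108 days inclusive.
108 = 7 × 15 + 3, so there are 15 full weeks plus 3 extra days.
Each full week contributes one Friday: 15 so far.
The 3 extra days are Fri, Sat, Sun — 1 of them qualifies.
Total: 15 + 1 = 16.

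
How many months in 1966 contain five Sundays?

4

A month has five Sundays exactly when Sunday falls within its first (length − 28) days.
Jan: 31 days, starts Sat → 5 of Sat, Sun, Mon ✓
Feb: 28 days, starts Tue → 5 of (none)
Mar: 31 days, starts Tue → 5 of Tue, Wed, Thu
Apr: 30 days, starts Fri → 5 of Fri, Sat
May: 31 days, starts Sun → 5 of Sun, Mon, Tue ✓
Jun: 30 days, starts Wed → 5 of Wed, Thu
Jul: 31 days, starts Fri → 5 of Fri, Sat, Sun ✓
Aug: 31 days, starts Mon → 5 of Mon, Tue, Wed
Sep: 30 days, starts Thu → 5 of Thu, Fri
Oct: 31 days, starts Sat → 5 of Sat, Sun, Mon ✓
Nov: 30 days, starts Tue → 5 of Tue, Wed
Dec: 31 days, starts Thu → 5 of Thu, Fri, Sat
Months with five Sundays: Jan, May, Jul, Oct.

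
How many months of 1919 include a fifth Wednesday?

5

A month has five Wednesdays exactly when Wednesday falls within its first (length − 28) days.
Jan: 31 days, starts Wed → 5 of Wed, Thu, Fri ✓
Feb: 28 days, starts Sat → 5 of (none)
Mar: 31 days, starts Sat → 5 of Sat, Sun, Mon
Apr: 30 days, starts Tue → 5 of Tue, Wed ✓
May: 31 days, starts Thu → 5 of Thu, Fri, Sat
Jun: 30 days, starts Sun → 5 of Sun, Mon
Jul: 31 days, starts Tue → 5 of Tue, Wed, Thu ✓
Aug: 31 days, starts Fri → 5 of Fri, Sat, Sun
Sep: 30 days, starts Mon → 5 of Mon, Tue
Oct: 31 days, starts Wed → 5 of Wed, Thu, Fri ✓
Nov: 30 days, starts Sat → 5 of Sat, Sun
Dec: 31 days, starts Mon → 5 of Mon, Tue, Wed ✓
Months with five Wednesdays: Jan, Apr, Jul, Oct, Dec.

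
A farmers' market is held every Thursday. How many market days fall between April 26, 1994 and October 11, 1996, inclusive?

April 26, 1994 is a Tuesday.
The range spans 900 days (inclusive of both endpoints).
900 = 7 × 128 + 4, so there are 128 full weeks plus 4 extra days.
Each full week contributes one Thursday: 128 so far.
The 4 extra days are Tue, Wed, Thu, Fri — 1 of them qualifies.
Total: 128 + 1 = 129.

129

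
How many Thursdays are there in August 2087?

4

August 1, 2087 is a Friday.
The range spans 31 days (inclusive of both endpoints).
31 = 7 × 4 + 3, so there are 4 full weeks plus 3 extra days.
Each full week contributes one Thursday: 4 so far.
The 3 extra days are Friday, Saturday, Sunday — none qualify.
Total: 4 + 0 = 4.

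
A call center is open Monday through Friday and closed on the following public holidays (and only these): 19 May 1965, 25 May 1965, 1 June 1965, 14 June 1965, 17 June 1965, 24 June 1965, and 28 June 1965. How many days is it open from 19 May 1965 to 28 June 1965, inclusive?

22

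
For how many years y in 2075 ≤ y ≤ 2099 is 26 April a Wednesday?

Day of week of April 26 in each year:
2075: Fri, 2076: Sun, 2077: Mon, 2078: Tue, 2079: Wed ✓, 2080: Fri, 2081: Sat, 2082: Sun, 2083: Mon, 2084: Wed ✓, 2085: Thu, 2086: Fri, 2087: Sat, 2088: Mon, 2089: Tue, 2090: Wed ✓, 2091: Thu, 2092: Sat, 2093: Sun, 2094: Mon, 2095: Tue, 2096: Thu, 2097: Fri, 2098: Sat, 2099: Sun
Wednesdays: 2079, 2084, 2090.

3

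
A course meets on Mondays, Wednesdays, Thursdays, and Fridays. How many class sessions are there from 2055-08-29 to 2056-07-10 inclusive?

2055-08-29 is a Sunday.
The range spans 317 days (inclusive of both endpoints).
317 = 7 × 45 + 2, so there are 45 full weeks plus 2 extra days.
Each full week contributes 4 days from the set (Mon, Wed, Thu, Fri): 45 × 4 = 180.
The 2 extra days are Sun, Mon — 1 of them qualifies.
Total: 180 + 1 = 181.

181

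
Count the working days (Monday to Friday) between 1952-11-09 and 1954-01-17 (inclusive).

310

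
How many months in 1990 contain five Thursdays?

A month has five Thursdays exactly when Thursday falls within its first (length − 28) days.
Jan: 31 days, starts Mon → 5 of Mon, Tue, Wed
Feb: 28 days, starts Thu → 5 of (none)
Mar: 31 days, starts Thu → 5 of Thu, Fri, Sat ✓
Apr: 30 days, starts Sun → 5 of Sun, Mon
May: 31 days, starts Tue → 5 of Tue, Wed, Thu ✓
Jun: 30 days, starts Fri → 5 of Fri, Sat
Jul: 31 days, starts Sun → 5 of Sun, Mon, Tue
Aug: 31 days, starts Wed → 5 of Wed, Thu, Fri ✓
Sep: 30 days, starts Sat → 5 of Sat, Sun
Oct: 31 days, starts Mon → 5 of Mon, Tue, Wed
Nov: 30 days, starts Thu → 5 of Thu, Fri ✓
Dec: 31 days, starts Sat → 5 of Sat, Sun, Mon
Months with five Thursdays: Mar, May, Aug, Nov.

4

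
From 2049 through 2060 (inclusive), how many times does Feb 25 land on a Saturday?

Day of week of February 25 in each year:
2049: Thu, 2050: Fri, 2051: Sat ✓, 2052: Sun, 2053: Tue, 2054: Wed, 2055: Thu, 2056: Fri, 2057: Sun, 2058: Mon, 2059: Tue, 2060: Wed
Saturdays: 2051.

1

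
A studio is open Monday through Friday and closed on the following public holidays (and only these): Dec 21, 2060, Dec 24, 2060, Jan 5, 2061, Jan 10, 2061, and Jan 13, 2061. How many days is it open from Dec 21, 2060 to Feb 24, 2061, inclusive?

Dec 21, 2060 is a Tuesday.
From Dec 21, 2060 to Feb 24, 2061 is 66 days inclusive.
66 = 7 × 9 + 3, so there are 9 full weeks plus 3 extra days.
Each full week contributes 5 weekdays (Mon–Fri): 9 × 5 = 45.
The 3 extra days are Tue, Wed, Thu — 3 of them qualify.
Total: 45 + 3 = 48.
Holidays: Dec 21, 2060 (Tue); Dec 24, 2060 (Fri); Jan 5, 2061 (Wed); Jan 10, 2061 (Mon); Jan 13, 2061 (Thu).
All 5 holidays fall on weekdays, so subtract 5.
Business days: 48 − 5 = 43.

43 working days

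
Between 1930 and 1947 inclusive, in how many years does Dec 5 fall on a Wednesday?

2

Day of week of December 5 in each year:
1930: Fri, 1931: Sat, 1932: Mon, 1933: Tue, 1934: Wed ✓, 1935: Thu, 1936: Sat, 1937: Sun, 1938: Mon, 1939: Tue, 1940: Thu, 1941: Fri, 1942: Sat, 1943: Sun, 1944: Tue, 1945: Wed ✓, 1946: Thu, 1947: Fri
Wednesdays: 1934, 1945.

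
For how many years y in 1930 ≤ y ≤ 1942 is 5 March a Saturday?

2

Day of week of March 5 in each year:
1930: Wed, 1931: Thu, 1932: Sat ✓, 1933: Sun, 1934: Mon, 1935: Tue, 1936: Thu, 1937: Fri, 1938: Sat ✓, 1939: Sun, 1940: Tue, 1941: Wed, 1942: Thu
Saturdays: 1932, 1938.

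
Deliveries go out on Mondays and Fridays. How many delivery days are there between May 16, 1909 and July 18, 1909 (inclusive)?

18

May 16, 1909 is a Sunday.
That's 64 days from start to end, counting both.
64 = 7 × 9 + 1, so there are 9 full weeks plus 1 extra day.
Each full week contributes 2 days from the set (Mon, Fri): 9 × 2 = 18.
The 1 extra day is Sunday — none qualify.
Total: 18 + 0 = 18.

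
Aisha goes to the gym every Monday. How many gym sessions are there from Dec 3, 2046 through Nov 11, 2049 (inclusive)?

154

Dec 3, 2046 is a Monday.
That's 1075 days from start to end, counting both.
1075 = 7 × 153 + 4, so there are 153 full weeks plus 4 extra days.
Each full week contributes one Monday: 153 so far.
The 4 extra days are Monday, Tuesday, Wednesday, Thursday — 1 of them qualifies.
Total: 153 + 1 = 154.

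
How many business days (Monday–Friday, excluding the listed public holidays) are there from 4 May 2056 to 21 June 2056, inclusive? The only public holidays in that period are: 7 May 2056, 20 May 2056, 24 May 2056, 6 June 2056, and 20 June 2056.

32 business days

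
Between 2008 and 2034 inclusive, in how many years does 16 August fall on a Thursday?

Day of week of August 16 in each year:
2008: Sat, 2009: Sun, 2010: Mon, 2011: Tue, 2012: Thu ✓, 2013: Fri, 2014: Sat, 2015: Sun, 2016: Tue, 2017: Wed, 2018: Thu ✓, 2019: Fri, 2020: Sun, 2021: Mon, 2022: Tue, 2023: Wed, 2024: Fri, 2025: Sat, 2026: Sun, 2027: Mon, 2028: Wed, 2029: Thu ✓, 2030: Fri, 2031: Sat, 2032: Mon, 2033: Tue, 2034: Wed
Thursdays: 2012, 2018, 2029.

3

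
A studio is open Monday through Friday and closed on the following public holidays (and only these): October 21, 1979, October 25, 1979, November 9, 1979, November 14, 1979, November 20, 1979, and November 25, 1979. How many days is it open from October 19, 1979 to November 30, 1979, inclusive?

October 19, 1979 is a Friday.
That's 43 days from start to end, counting both.
43 = 7 × 6 + 1, so there are 6 full weeks plus 1 extra day.
Each full week contributes 5 weekdays (Mon–Fri): 6 × 5 = 30.
The 1 extra day is Fri — 1 of them qualifies.
Total: 30 + 1 = 31.
Holidays: October 21, 1979 (Sun); October 25, 1979 (Thu); November 9, 1979 (Fri); November 14, 1979 (Wed); November 20, 1979 (Tue); November 25, 1979 (Sun).
4 of the 6 holidays fall on weekdays; the rest are weekends and were already excluded.
Business days: 31 − 4 = 27.

27 business days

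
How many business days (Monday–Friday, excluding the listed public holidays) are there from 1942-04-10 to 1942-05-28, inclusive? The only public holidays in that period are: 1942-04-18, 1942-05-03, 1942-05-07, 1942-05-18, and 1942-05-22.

32 business days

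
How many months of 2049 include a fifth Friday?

A month has five Fridays exactly when Friday falls within its first (length − 28) days.
Jan: 31 days, starts Fri → 5 of Fri, Sat, Sun ✓
Feb: 28 days, starts Mon → 5 of (none)
Mar: 31 days, starts Mon → 5 of Mon, Tue, Wed
Apr: 30 days, starts Thu → 5 of Thu, Fri ✓
May: 31 days, starts Sat → 5 of Sat, Sun, Mon
Jun: 30 days, starts Tue → 5 of Tue, Wed
Jul: 31 days, starts Thu → 5 of Thu, Fri, Sat ✓
Aug: 31 days, starts Sun → 5 of Sun, Mon, Tue
Sep: 30 days, starts Wed → 5 of Wed, Thu
Oct: 31 days, starts Fri → 5 of Fri, Sat, Sun ✓
Nov: 30 days, starts Mon → 5 of Mon, Tue
Dec: 31 days, starts Wed → 5 of Wed, Thu, Fri ✓
Months with five Fridays: Jan, Apr, Jul, Oct, Dec.

5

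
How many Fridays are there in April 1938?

1 April 1938 is a Friday.
From 1 April 1938 to 30 April 1938 is 30 days inclusive.
30 = 7 × 4 + 2, so there are 4 full weeks plus 2 extra days.
Each full week contributes one Friday: 4 so far.
The 2 extra days are Fri, Sat — 1 of them qualifies.
Total: 4 + 1 = 5.

5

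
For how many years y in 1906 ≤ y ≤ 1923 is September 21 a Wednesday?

Day of week of September 21 in each year:
1906: Fri, 1907: Sat, 1908: Mon, 1909: Tue, 1910: Wed ✓, 1911: Thu, 1912: Sat, 1913: Sun, 1914: Mon, 1915: Tue, 1916: Thu, 1917: Fri, 1918: Sat, 1919: Sun, 1920: Tue, 1921: Wed ✓, 1922: Thu, 1923: Fri
Wednesdays: 1910, 1921.

2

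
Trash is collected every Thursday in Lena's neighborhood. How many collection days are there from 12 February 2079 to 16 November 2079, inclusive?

12 February 2079 is a Sunday.
The range spans 278 days (inclusive of both endpoints).
278 = 7 × 39 + 5, so there are 39 full weeks plus 5 extra days.
Each full week contributes one Thursday: 39 so far.
The 5 extra days are Sunday, Monday, Tuesday, Wednesday, Thursday — 1 of them qualifies.
Total: 39 + 1 = 40.

40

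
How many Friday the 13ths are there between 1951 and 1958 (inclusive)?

Friday-the-13ths by year:
1951: Apr, Jul
1952: Jun
1953: Feb, Mar, Nov
1954: Aug
1955: May
1956: Jan, Apr, Jul
1957: Sep, Dec
1958: Jun

14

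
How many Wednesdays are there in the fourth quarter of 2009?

2009-10-01 is a Thursday.
The range spans 92 days (inclusive of both endpoints).
92 = 7 × 13 + 1, so there are 13 full weeks plus 1 extra day.
Each full week contributes one Wednesday: 13 so far.
The 1 extra day is Thursday — none qualify.
Total: 13 + 0 = 13.

13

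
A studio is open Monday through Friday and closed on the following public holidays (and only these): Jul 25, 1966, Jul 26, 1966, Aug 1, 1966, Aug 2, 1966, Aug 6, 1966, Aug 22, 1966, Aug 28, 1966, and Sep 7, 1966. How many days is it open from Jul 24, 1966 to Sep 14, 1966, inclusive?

32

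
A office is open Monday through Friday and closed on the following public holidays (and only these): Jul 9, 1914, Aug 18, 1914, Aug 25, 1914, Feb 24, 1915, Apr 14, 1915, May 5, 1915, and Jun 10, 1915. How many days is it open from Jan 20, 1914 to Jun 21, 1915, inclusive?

363

Jan 20, 1914 is a Tuesday.
The range spans 518 days (inclusive of both endpoints).
518 = 7 × 74, so the span is exactly 74 full weeks.
Each full week contributes 5 weekdays (Mon–Fri): 74 × 5 = 370.
Holidays: Jul 9, 1914 (Thu); Aug 18, 1914 (Tue); Aug 25, 1914 (Tue); Feb 24, 1915 (Wed); Apr 14, 1915 (Wed); May 5, 1915 (Wed); Jun 10, 1915 (Thu).
All 7 holidays fall on weekdays, so subtract 7.
Business days: 370 − 7 = 363.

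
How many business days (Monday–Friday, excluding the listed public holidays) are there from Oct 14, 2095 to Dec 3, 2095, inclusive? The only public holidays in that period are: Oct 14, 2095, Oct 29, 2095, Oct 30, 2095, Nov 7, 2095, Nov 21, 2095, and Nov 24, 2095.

32 business days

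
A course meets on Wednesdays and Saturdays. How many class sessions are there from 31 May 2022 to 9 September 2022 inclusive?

31 May 2022 is a Tuesday.
That's 102 days from start to end, counting both.
102 = 7 × 14 + 4, so there are 14 full weeks plus 4 extra days.
Each full week contributes 2 days from the set (Wed, Sat): 14 × 2 = 28.
The 4 extra days are Tue, Wed, Thu, Fri — 1 of them qualifies.
Total: 28 + 1 = 29.

29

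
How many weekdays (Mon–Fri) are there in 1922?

260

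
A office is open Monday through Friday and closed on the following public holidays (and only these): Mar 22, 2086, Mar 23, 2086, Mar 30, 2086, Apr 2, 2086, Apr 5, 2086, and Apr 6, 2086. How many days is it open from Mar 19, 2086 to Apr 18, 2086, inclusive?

20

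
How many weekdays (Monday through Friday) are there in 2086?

261

2086-01-01 is a Tuesday.
That's 365 days from start to end, counting both.
365 = 7 × 52 + 1, so there are 52 full weeks plus 1 extra day.
Each full week contributes 5 weekdays (Mon–Fri): 52 × 5 = 260.
The 1 extra day is Tue — 1 of them qualifies.
Total: 260 + 1 = 261.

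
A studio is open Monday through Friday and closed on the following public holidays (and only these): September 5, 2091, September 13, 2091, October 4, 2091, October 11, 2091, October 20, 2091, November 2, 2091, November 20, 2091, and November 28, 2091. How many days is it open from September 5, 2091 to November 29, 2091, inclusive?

55

September 5, 2091 is a Wednesday.
From September 5, 2091 to November 29, 2091 is 86 days inclusive.
86 = 7 × 12 + 2, so there are 12 full weeks plus 2 extra days.
Each full week contributes 5 weekdays (Mon–Fri): 12 × 5 = 60.
The 2 extra days are Wed, Thu — 2 of them qualify.
Total: 60 + 2 = 62.
Holidays: September 5, 2091 (Wed); September 13, 2091 (Thu); October 4, 2091 (Thu); October 11, 2091 (Thu); October 20, 2091 (Sat); November 2, 2091 (Fri); November 20, 2091 (Tue); November 28, 2091 (Wed).
7 of the 8 holidays fall on weekdays; the rest are weekends and were already excluded.
Business days: 62 − 7 = 55.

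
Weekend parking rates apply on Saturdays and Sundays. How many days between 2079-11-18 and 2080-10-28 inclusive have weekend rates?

100

2079-11-18 is a Saturday.
The range spans 346 days (inclusive of both endpoints).
346 = 7 × 49 + 3, so there are 49 full weeks plus 3 extra days.
Each full week contributes 2 weekend days (Sat, Sun): 49 × 2 = 98.
The 3 extra days are Saturday, Sunday, Monday — 2 of them qualify.
Total: 98 + 2 = 100.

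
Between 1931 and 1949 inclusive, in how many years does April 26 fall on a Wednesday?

3

Day of week of April 26 in each year:
1931: Sun, 1932: Tue, 1933: Wed ✓, 1934: Thu, 1935: Fri, 1936: Sun, 1937: Mon, 1938: Tue, 1939: Wed ✓, 1940: Fri, 1941: Sat, 1942: Sun, 1943: Mon, 1944: Wed ✓, 1945: Thu, 1946: Fri, 1947: Sat, 1948: Mon, 1949: Tue
Wednesdays: 1933, 1939, 1944.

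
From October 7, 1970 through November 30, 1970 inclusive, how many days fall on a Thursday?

October 7, 1970 is a Wednesday.
The range spans 55 days (inclusive of both endpoints).
55 = 7 × 7 + 6, so there are 7 full weeks plus 6 extra days.
Each full week contributes one Thursday: 7 so far.
The 6 extra days are Wednesday, Thursday, Friday, Saturday, Sunday, Monday — 1 of them qualifies.
Total: 7 + 1 = 8.

8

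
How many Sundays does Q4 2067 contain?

2067-10-01 is a Saturday.
From 2067-10-01 to 2067-12-31 is 92 days inclusive.
92 = 7 × 13 + 1, so there are 13 full weeks plus 1 extra day.
Each full week contributes one Sunday: 13 so far.
The 1 extra day is Sat — none qualify.
Total: 13 + 0 = 13.

13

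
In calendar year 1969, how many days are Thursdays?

52

Jan 1, 1969 is a Wednesday.
That's 365 days from start to end, counting both.
365 = 7 × 52 + 1, so there are 52 full weeks plus 1 extra day.
Each full week contributes one Thursday: 52 so far.
The 1 extra day is Wednesday — none qualify.
Total: 52 + 0 = 52.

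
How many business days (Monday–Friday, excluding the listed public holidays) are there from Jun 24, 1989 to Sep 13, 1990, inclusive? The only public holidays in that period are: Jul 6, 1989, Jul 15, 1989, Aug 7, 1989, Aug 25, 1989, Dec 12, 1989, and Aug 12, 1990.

Jun 24, 1989 is a Saturday.
That's 447 days from start to end, counting both.
447 = 7 × 63 + 6, so there are 63 full weeks plus 6 extra days.
Each full week contributes 5 weekdays (Mon–Fri): 63 × 5 = 315.
The 6 extra days are Sat, Sun, Mon, Tue, Wed, Thu — 4 of them qualify.
Total: 315 + 4 = 319.
Holidays: Jul 6, 1989 (Thu); Jul 15, 1989 (Sat); Aug 7, 1989 (Mon); Aug 25, 1989 (Fri); Dec 12, 1989 (Tue); Aug 12, 1990 (Sun).
4 of the 6 holidays fall on weekdays; the rest are weekends and were already excluded.
Business days: 319 − 4 = 315.

315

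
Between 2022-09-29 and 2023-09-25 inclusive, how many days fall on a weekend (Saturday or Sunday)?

2022-09-29 is a Thursday.
The range spans 362 days (inclusive of both endpoints).
362 = 7 × 51 + 5, so there are 51 full weeks plus 5 extra days.
Each full week contributes 2 weekend days (Sat, Sun): 51 × 2 = 102.
The 5 extra days are Thu, Fri, Sat, Sun, Mon — 2 of them qualify.
Total: 102 + 2 = 104.

104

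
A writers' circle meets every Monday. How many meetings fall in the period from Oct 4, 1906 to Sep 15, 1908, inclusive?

102

Oct 4, 1906 is a Thursday.
From Oct 4, 1906 to Sep 15, 1908 is 713 days inclusive.
713 = 7 × 101 + 6, so there are 101 full weeks plus 6 extra days.
Each full week contributes one Monday: 101 so far.
The 6 extra days are Thu, Fri, Sat, Sun, Mon, Tue — 1 of them qualifies.
Total: 101 + 1 = 102.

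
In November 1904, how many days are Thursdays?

4

Nov 1, 1904 is a Tuesday.
That's 30 days from start to end, counting both.
30 = 7 × 4 + 2, so there are 4 full weeks plus 2 extra days.
Each full week contributes one Thursday: 4 so far.
The 2 extra days are Tuesday, Wednesday — none qualify.
Total: 4 + 0 = 4.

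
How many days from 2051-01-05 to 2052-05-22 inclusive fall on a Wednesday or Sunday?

144

2051-01-05 is a Thursday.
From 2051-01-05 to 2052-05-22 is 504 days inclusive.
504 = 7 × 72, so the span is exactly 72 full weeks.
Each full week contributes 2 days from the set (Wed, Sun): 72 × 2 = 144.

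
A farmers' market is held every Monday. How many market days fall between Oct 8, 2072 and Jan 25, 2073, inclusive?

16

Oct 8, 2072 is a Saturday.
That's 110 days from start to end, counting both.
110 = 7 × 15 + 5, so there are 15 full weeks plus 5 extra days.
Each full week contributes one Monday: 15 so far.
The 5 extra days are Sat, Sun, Mon, Tue, Wed — 1 of them qualifies.
Total: 15 + 1 = 16.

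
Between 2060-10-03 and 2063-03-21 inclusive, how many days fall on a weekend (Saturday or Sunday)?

257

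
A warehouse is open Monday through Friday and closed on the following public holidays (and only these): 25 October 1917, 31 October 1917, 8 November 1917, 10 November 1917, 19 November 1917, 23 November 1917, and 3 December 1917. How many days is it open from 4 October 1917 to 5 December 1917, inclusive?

4 October 1917 is a Thursday.
The range spans 63 days (inclusive of both endpoints).
63 = 7 × 9, so the span is exactly 9 full weeks.
Each full week contributes 5 weekdays (Mon–Fri): 9 × 5 = 45.
Holidays: 25 October 1917 (Thu); 31 October 1917 (Wed); 8 November 1917 (Thu); 10 November 1917 (Sat); 19 November 1917 (Mon); 23 November 1917 (Fri); 3 December 1917 (Mon).
6 of the 7 holidays fall on weekdays; the rest are weekends and were already excluded.
Business days: 45 − 6 = 39.

39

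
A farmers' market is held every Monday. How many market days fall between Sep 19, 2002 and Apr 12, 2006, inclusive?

Sep 19, 2002 is a Thursday.
From Sep 19, 2002 to Apr 12, 2006 is 1302 days inclusive.
1302 = 7 × 186, so the span is exactly 186 full weeks.
Each full week contributes one Monday: 186 so far.
Total: 186.

186 Mondays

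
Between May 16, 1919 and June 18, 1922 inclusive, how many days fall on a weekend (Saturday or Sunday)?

324

May 16, 1919 is a Friday.
That's 1130 days from start to end, counting both.
1130 = 7 × 161 + 3, so there are 161 full weeks plus 3 extra days.
Each full week contributes 2 weekend days (Sat, Sun): 161 × 2 = 322.
The 3 extra days are Fri, Sat, Sun — 2 of them qualify.
Total: 322 + 2 = 324.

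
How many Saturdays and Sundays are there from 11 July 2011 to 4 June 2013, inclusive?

198

11 July 2011 is a Monday.
From 11 July 2011 to 4 June 2013 is 695 days inclusive.
695 = 7 × 99 + 2, so there are 99 full weeks plus 2 extra days.
Each full week contributes 2 weekend days (Sat, Sun): 99 × 2 = 198.
The 2 extra days are Monday, Tuesday — none qualify.
Total: 198 + 0 = 198.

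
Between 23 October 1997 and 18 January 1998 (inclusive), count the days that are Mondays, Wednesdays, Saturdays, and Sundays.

50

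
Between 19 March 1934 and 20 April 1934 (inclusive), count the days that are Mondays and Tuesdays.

19 March 1934 is a Monday.
From 19 March 1934 to 20 April 1934 is 33 days inclusive.
33 = 7 × 4 + 5, so there are 4 full weeks plus 5 extra days.
Each full week contributes 2 days from the set (Mon, Tue): 4 × 2 = 8.
The 5 extra days are Monday, Tuesday, Wednesday, Thursday, Friday — 2 of them qualify.
Total: 8 + 2 = 10.

10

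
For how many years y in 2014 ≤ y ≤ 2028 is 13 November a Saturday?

Day of week of November 13 in each year:
2014: Thu, 2015: Fri, 2016: Sun, 2017: Mon, 2018: Tue, 2019: Wed, 2020: Fri, 2021: Sat ✓, 2022: Sun, 2023: Mon, 2024: Wed, 2025: Thu, 2026: Fri, 2027: Sat ✓, 2028: Mon
Saturdays: 2021, 2027.

2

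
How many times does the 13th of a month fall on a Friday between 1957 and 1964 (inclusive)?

15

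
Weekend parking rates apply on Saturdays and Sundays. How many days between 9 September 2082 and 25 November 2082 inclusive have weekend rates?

9 September 2082 is a Wednesday.
From 9 September 2082 to 25 November 2082 is 78 days inclusive.
78 = 7 × 11 + 1, so there are 11 full weeks plus 1 extra day.
Each full week contributes 2 weekend days (Sat, Sun): 11 × 2 = 22.
The 1 extra day is Wednesday — none qualify.
Total: 22 + 0 = 22.

22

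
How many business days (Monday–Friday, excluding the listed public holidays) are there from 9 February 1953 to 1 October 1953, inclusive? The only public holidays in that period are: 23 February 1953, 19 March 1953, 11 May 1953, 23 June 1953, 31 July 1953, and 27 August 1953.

9 February 1953 is a Monday.
From 9 February 1953 to 1 October 1953 is 235 days inclusive.
235 = 7 × 33 + 4, so there are 33 full weeks plus 4 extra days.
Each full week contributes 5 weekdays (Mon–Fri): 33 × 5 = 165.
The 4 extra days are Monday, Tuesday, Wednesday, Thursday — 4 of them qualify.
Total: 165 + 4 = 169.
Holidays: 23 February 1953 (Mon); 19 March 1953 (Thu); 11 May 1953 (Mon); 23 June 1953 (Tue); 31 July 1953 (Fri); 27 August 1953 (Thu).
All 6 holidays fall on weekdays, so subtract 6.
Business days: 169 − 6 = 163.

163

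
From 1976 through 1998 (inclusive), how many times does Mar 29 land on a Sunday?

4

Day of week of March 29 in each year:
1976: Mon, 1977: Tue, 1978: Wed, 1979: Thu, 1980: Sat, 1981: Sun ✓, 1982: Mon, 1983: Tue, 1984: Thu, 1985: Fri, 1986: Sat, 1987: Sun ✓, 1988: Tue, 1989: Wed, 1990: Thu, 1991: Fri, 1992: Sun ✓, 1993: Mon, 1994: Tue, 1995: Wed, 1996: Fri, 1997: Sat, 1998: Sun ✓
Sundays: 1981, 1987, 1992, 1998.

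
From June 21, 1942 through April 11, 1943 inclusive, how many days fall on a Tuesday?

42

June 21, 1942 is a Sunday.
From June 21, 1942 to April 11, 1943 is 295 days inclusive.
295 = 7 × 42 + 1, so there are 42 full weeks plus 1 extra day.
Each full week contributes one Tuesday: 42 so far.
The 1 extra day is Sun — none qualify.
Total: 42 + 0 = 42.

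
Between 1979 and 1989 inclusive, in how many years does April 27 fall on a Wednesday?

Day of week of April 27 in each year:
1979: Fri, 1980: Sun, 1981: Mon, 1982: Tue, 1983: Wed ✓, 1984: Fri, 1985: Sat, 1986: Sun, 1987: Mon, 1988: Wed ✓, 1989: Thu
Wednesdays: 1983, 1988.

2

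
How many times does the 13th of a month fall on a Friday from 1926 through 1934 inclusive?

Friday-the-13ths by year:
1926: Aug
1927: May
1928: Jan, Apr, Jul
1929: Sep, Dec
1930: Jun
1931: Feb, Mar, Nov
1932: May
1933: Jan, Oct
1934: Apr, Jul

16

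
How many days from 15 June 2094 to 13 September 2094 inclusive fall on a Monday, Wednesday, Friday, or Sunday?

52

15 June 2094 is a Tuesday.
That's 91 days from start to end, counting both.
91 = 7 × 13, so the span is exactly 13 full weeks.
Each full week contributes 4 days from the set (Mon, Wed, Fri, Sun): 13 × 4 = 52.
Total: 52.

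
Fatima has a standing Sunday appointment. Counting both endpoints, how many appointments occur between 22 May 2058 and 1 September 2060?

119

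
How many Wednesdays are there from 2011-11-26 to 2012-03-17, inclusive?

16 Wednesdays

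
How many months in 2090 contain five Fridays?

4

A month has five Fridays exactly when Friday falls within its first (length − 28) days.
Jan: 31 days, starts Sun → 5 of Sun, Mon, Tue
Feb: 28 days, starts Wed → 5 of (none)
Mar: 31 days, starts Wed → 5 of Wed, Thu, Fri ✓
Apr: 30 days, starts Sat → 5 of Sat, Sun
May: 31 days, starts Mon → 5 of Mon, Tue, Wed
Jun: 30 days, starts Thu → 5 of Thu, Fri ✓
Jul: 31 days, starts Sat → 5 of Sat, Sun, Mon
Aug: 31 days, starts Tue → 5 of Tue, Wed, Thu
Sep: 30 days, starts Fri → 5 of Fri, Sat ✓
Oct: 31 days, starts Sun → 5 of Sun, Mon, Tue
Nov: 30 days, starts Wed → 5 of Wed, Thu
Dec: 31 days, starts Fri → 5 of Fri, Sat, Sun ✓
Months with five Fridays: Mar, Jun, Sep, Dec.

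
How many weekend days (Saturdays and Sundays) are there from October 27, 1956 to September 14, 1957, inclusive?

93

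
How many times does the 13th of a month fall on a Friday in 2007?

The 13th falls on a Friday when the month's 13th has weekday Fri.
Jan 13 is Sat; Feb 13 is Tue; Mar 13 is Tue; Apr 13 is Fri ✓; May 13 is Sun; Jun 13 is Wed; Jul 13 is Fri ✓; Aug 13 is Mon; Sep 13 is Thu; Oct 13 is Sat; Nov 13 is Tue; Dec 13 is Thu.
Friday the 13ths: Apr, Jul.

2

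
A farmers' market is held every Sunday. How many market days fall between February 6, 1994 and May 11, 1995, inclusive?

66

February 6, 1994 is a Sunday.
The range spans 460 days (inclusive of both endpoints).
460 = 7 × 65 + 5, so there are 65 full weeks plus 5 extra days.
Each full week contributes one Sunday: 65 so far.
The 5 extra days are Sun, Mon, Tue, Wed, Thu — 1 of them qualifies.
Total: 65 + 1 = 66.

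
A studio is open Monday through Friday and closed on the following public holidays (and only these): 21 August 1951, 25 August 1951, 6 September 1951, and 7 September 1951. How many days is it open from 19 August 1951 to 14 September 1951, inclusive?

19 August 1951 is a Sunday.
The range spans 27 days (inclusive of both endpoints).
27 = 7 × 3 + 6, so there are 3 full weeks plus 6 extra days.
Each full week contributes 5 weekdays (Mon–Fri): 3 × 5 = 15.
The 6 extra days are Sun, Mon, Tue, Wed, Thu, Fri — 5 of them qualify.
Total: 15 + 5 = 20.
Holidays: 21 August 1951 (Tue); 25 August 1951 (Sat); 6 September 1951 (Thu); 7 September 1951 (Fri).
3 of the 4 holidays fall on weekdays; the rest are weekends and were already excluded.
Business days: 20 − 3 = 17.

17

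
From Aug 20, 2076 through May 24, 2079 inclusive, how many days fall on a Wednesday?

Aug 20, 2076 is a Thursday.
The range spans 1008 days (inclusive of both endpoints).
1008 = 7 × 144, so the span is exactly 144 full weeks.
Each full week contributes one Wednesday: 144 so far.

144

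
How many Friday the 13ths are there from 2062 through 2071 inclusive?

Friday-the-13ths by year:
2062: Jan, Oct
2063: Apr, Jul
2064: Jun
2065: Feb, Mar, Nov
2066: Aug
2067: May
2068: Jan, Apr, Jul
2069: Sep, Dec
2070: Jun
2071: Feb, Mar, Nov

19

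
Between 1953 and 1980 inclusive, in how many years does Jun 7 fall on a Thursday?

4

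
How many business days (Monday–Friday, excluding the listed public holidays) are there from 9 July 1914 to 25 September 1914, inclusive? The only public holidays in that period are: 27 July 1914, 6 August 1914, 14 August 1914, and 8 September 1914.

9 July 1914 is a Thursday.
That's 79 days from start to end, counting both.
79 = 7 × 11 + 2, so there are 11 full weeks plus 2 extra days.
Each full week contributes 5 weekdays (Mon–Fri): 11 × 5 = 55.
The 2 extra days are Thursday, Friday — 2 of them qualify.
Total: 55 + 2 = 57.
Holidays: 27 July 1914 (Mon); 6 August 1914 (Thu); 14 August 1914 (Fri); 8 September 1914 (Tue).
All 4 holidays fall on weekdays, so subtract 4.
Business days: 57 − 4 = 53.

53 business days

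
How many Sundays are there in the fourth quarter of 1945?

1 October 1945 is a Monday.
That's 92 days from start to end, counting both.
92 = 7 × 13 + 1, so there are 13 full weeks plus 1 extra day.
Each full week contributes one Sunday: 13 so far.
The 1 extra day is Monday — none qualify.
Total: 13 + 0 = 13.

13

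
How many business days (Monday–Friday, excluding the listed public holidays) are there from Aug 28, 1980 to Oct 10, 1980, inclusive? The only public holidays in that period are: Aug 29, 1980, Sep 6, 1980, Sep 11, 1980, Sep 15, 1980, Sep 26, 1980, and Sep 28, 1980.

Aug 28, 1980 is a Thursday.
The range spans 44 days (inclusive of both endpoints).
44 = 7 × 6 + 2, so there are 6 full weeks plus 2 extra days.
Each full week contributes 5 weekdays (Mon–Fri): 6 × 5 = 30.
The 2 extra days are Thursday, Friday — 2 of them qualify.
Total: 30 + 2 = 32.
Holidays: Aug 29, 1980 (Fri); Sep 6, 1980 (Sat); Sep 11, 1980 (Thu); Sep 15, 1980 (Mon); Sep 26, 1980 (Fri); Sep 28, 1980 (Sun).
4 of the 6 holidays fall on weekdays; the rest are weekends and were already excluded.
Business days: 32 − 4 = 28.

28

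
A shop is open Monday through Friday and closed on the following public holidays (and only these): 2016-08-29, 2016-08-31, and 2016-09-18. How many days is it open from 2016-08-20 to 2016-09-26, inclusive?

24

2016-08-20 is a Saturday.
That's 38 days from start to end, counting both.
38 = 7 × 5 + 3, so there are 5 full weeks plus 3 extra days.
Each full week contributes 5 weekdays (Mon–Fri): 5 × 5 = 25.
The 3 extra days are Saturday, Sunday, Monday — 1 of them qualifies.
Total: 25 + 1 = 26.
Holidays: 2016-08-29 (Mon); 2016-08-31 (Wed); 2016-09-18 (Sun).
2 of the 3 holidays fall on weekdays; the rest are weekends and were already excluded.
Business days: 26 − 2 = 24.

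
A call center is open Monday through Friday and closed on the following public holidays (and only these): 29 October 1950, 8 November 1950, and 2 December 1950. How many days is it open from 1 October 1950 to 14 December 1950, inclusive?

53 working days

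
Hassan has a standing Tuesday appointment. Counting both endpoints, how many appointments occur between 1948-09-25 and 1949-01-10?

15

1948-09-25 is a Saturday.
From 1948-09-25 to 1949-01-10 is 108 days inclusive.
108 = 7 × 15 + 3, so there are 15 full weeks plus 3 extra days.
Each full week contributes one Tuesday: 15 so far.
The 3 extra days are Saturday, Sunday, Monday — none qualify.
Total: 15 + 0 = 15.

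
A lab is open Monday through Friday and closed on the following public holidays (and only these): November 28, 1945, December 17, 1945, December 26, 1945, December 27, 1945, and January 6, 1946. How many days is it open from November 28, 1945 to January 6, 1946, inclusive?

24 working days

November 28, 1945 is a Wednesday.
The range spans 40 days (inclusive of both endpoints).
40 = 7 × 5 + 5, so there are 5 full weeks plus 5 extra days.
Each full week contributes 5 weekdays (Mon–Fri): 5 × 5 = 25.
The 5 extra days are Wed, Thu, Fri, Sat, Sun — 3 of them qualify.
Total: 25 + 3 = 28.
Holidays: November 28, 1945 (Wed); December 17, 1945 (Mon); December 26, 1945 (Wed); December 27, 1945 (Thu); January 6, 1946 (Sun).
4 of the 5 holidays fall on weekdays; the rest are weekends and were already excluded.
Business days: 28 − 4 = 24.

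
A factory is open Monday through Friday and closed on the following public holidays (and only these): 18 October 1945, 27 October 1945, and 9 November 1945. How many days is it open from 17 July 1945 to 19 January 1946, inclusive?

17 July 1945 is a Tuesday.
That's 187 days from start to end, counting both.
187 = 7 × 26 + 5, so there are 26 full weeks plus 5 extra days.
Each full week contributes 5 weekdays (Mon–Fri): 26 × 5 = 130.
The 5 extra days are Tuesday, Wednesday, Thursday, Friday, Saturday — 4 of them qualify.
Total: 130 + 4 = 134.
Holidays: 18 October 1945 (Thu); 27 October 1945 (Sat); 9 November 1945 (Fri).
2 of the 3 holidays fall on weekdays; the rest are weekends and were already excluded.
Business days: 134 − 2 = 132.

132 business days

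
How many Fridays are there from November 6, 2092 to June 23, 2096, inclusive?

November 6, 2092 is a Thursday.
That's 1326 days from start to end, counting both.
1326 = 7 × 189 + 3, so there are 189 full weeks plus 3 extra days.
Each full week contributes one Friday: 189 so far.
The 3 extra days are Thu, Fri, Sat — 1 of them qualifies.
Total: 189 + 1 = 190.

190 Fridays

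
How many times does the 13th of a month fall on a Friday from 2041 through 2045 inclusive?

9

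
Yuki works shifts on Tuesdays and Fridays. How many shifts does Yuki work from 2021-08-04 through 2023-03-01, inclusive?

2021-08-04 is a Wednesday.
That's 575 days from start to end, counting both.
575 = 7 × 82 + 1, so there are 82 full weeks plus 1 extra day.
Each full week contributes 2 days from the set (Tue, Fri): 82 × 2 = 164.
The 1 extra day is Wednesday — none qualify.
Total: 164 + 0 = 164.

164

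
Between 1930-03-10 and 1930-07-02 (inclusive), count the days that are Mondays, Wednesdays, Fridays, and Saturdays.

1930-03-10 is a Monday.
The range spans 115 days (inclusive of both endpoints).
115 = 7 × 16 + 3, so there are 16 full weeks plus 3 extra days.
Each full week contributes 4 days from the set (Mon, Wed, Fri, Sat): 16 × 4 = 64.
The 3 extra days are Monday, Tuesday, Wednesday — 2 of them qualify.
Total: 64 + 2 = 66.

66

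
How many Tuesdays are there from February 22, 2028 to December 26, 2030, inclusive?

149 Tuesdays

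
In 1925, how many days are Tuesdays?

52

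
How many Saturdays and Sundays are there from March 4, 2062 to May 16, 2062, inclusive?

22

March 4, 2062 is a Saturday.
From March 4, 2062 to May 16, 2062 is 74 days inclusive.
74 = 7 × 10 + 4, so there are 10 full weeks plus 4 extra days.
Each full week contributes 2 weekend days (Sat, Sun): 10 × 2 = 20.
The 4 extra days are Saturday, Sunday, Monday, Tuesday — 2 of them qualify.
Total: 20 + 2 = 22.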